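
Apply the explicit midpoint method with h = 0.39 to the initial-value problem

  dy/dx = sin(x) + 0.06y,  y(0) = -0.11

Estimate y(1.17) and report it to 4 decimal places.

0.5094

Midpoint: k1 = f(x_n, y_n); k2 = f(x_n + h/2, y_n + (h/2)·k1); y_{n+1} = y_n + h·k2.
x=0.000000, y=-0.110000:
  k1 = f(0.000000, -0.110000) = -0.006600
  k2 = f(0.195000, -0.111287) = 0.187089
  y ← -0.110000 + 0.39·0.187089 = -0.037035
x=0.390000, y=-0.037035:
  k1 = f(0.390000, -0.037035) = 0.377966
  k2 = f(0.585000, 0.036668) = 0.554399
  y ← -0.037035 + 0.39·0.554399 = 0.179181
x=0.780000, y=0.179181:
  k1 = f(0.780000, 0.179181) = 0.714030
  k2 = f(0.975000, 0.318417) = 0.846807
  y ← 0.179181 + 0.39·0.846807 = 0.509435
y(1.17) ≈ 0.5094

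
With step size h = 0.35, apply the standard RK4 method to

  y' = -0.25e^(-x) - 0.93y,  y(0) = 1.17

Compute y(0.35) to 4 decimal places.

0.7826

RK4: k1 = f(x_n, y_n); k2 = f(x_n + h/2, y_n + (h/2)·k1); k3 = f(x_n + h/2, y_n + (h/2)·k2); k4 = f(x_n + h, y_n + h·k3); y_{n+1} = y_n + (h/6)·(k1 + 2k2 + 2k3 + k4).
x=0.000000, y=1.170000:
  k1 = f(0.000000, 1.170000) = -1.338100
  k2 = f(0.175000, 0.935832) = -1.080188
  k3 = f(0.175000, 0.980967) = -1.122164
  k4 = f(0.350000, 0.777243) = -0.899008
  y ← 1.170000 + (0.35/6)·(k1 + 2k2 + 2k3 + k4) = 0.782561
y(0.35) ≈ 0.7826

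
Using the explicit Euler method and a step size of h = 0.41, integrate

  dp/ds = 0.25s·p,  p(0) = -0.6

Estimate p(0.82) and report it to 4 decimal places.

Euler: p_{n+1} = p_n + h·f(s_n, p_n).
s=0.000000, p=-0.600000: f=0.000000 → p ← -0.600000 + 0.41·0.000000 = -0.600000
s=0.410000, p=-0.600000: f=-0.061500 → p ← -0.600000 + 0.41·(-0.061500) = -0.625215
p(0.82) ≈ -0.6252

-0.6252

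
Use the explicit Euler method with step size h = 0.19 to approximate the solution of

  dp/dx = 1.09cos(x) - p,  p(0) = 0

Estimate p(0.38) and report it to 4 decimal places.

0.3711

Euler: p_{n+1} = p_n + h·f(x_n, p_n).
x=0.000000, p=0.000000: f=1.090000 → p ← 0.000000 + 0.19·1.090000 = 0.207100
x=0.190000, p=0.207100: f=0.863285 → p ← 0.207100 + 0.19·0.863285 = 0.371124
p(0.38) ≈ 0.3711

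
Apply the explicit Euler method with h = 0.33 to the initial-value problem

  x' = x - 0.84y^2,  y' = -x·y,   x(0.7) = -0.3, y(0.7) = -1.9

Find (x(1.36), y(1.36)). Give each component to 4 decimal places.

-3.0702, -3.0526

Euler on (x,y): x_{n+1} = x_n + h·x', y_{n+1} = y_n + h·y'.
0.700000: (-0.300000, -1.900000); f=(-3.332400, -0.570000) → (-1.399692, -2.088100)
1.030000: (-1.399692, -2.088100); f=(-5.062228, -2.922697) → (-3.070227, -3.052590)
(x(1.36), y(1.36)) ≈ (-3.0702, -3.0526)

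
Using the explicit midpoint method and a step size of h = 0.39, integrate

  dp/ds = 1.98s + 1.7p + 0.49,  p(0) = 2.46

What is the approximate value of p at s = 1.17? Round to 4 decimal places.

20.5790

Midpoint: k1 = f(s_n, p_n); k2 = f(s_n + h/2, p_n + (h/2)·k1); p_{n+1} = p_n + h·k2.
s=0.000000, p=2.460000:
  k1 = f(0.000000, 2.460000) = 4.672000
  k2 = f(0.195000, 3.371040) = 6.606868
  p ← 2.460000 + 0.39·6.606868 = 5.036679
s=0.390000, p=5.036679:
  k1 = f(0.390000, 5.036679) = 9.824553
  k2 = f(0.585000, 6.952466) = 13.467493
  p ← 5.036679 + 0.39·13.467493 = 10.289001
s=0.780000, p=10.289001:
  k1 = f(0.780000, 10.289001) = 19.525701
  k2 = f(0.975000, 14.096513) = 26.384571
  p ← 10.289001 + 0.39·26.384571 = 20.578984
p(1.17) ≈ 20.5790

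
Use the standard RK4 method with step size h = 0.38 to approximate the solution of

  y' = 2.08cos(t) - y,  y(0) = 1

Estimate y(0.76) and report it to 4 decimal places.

1.4514

RK4: k1 = f(t_n, y_n); k2 = f(t_n + h/2, y_n + (h/2)·k1); k3 = f(t_n + h/2, y_n + (h/2)·k2); k4 = f(t_n + h, y_n + h·k3); y_{n+1} = y_n + (h/6)·(k1 + 2k2 + 2k3 + k4).
t=0.000000, y=1.000000:
  k1 = f(0.000000, 1.000000) = 1.080000
  k2 = f(0.190000, 1.205200) = 0.837369
  k3 = f(0.190000, 1.159100) = 0.883469
  k4 = f(0.380000, 1.335718) = 0.595904
  y ← 1.000000 + (0.38/6)·(k1 + 2k2 + 2k3 + k4) = 1.324113
t=0.380000, y=1.324113:
  k1 = f(0.380000, 1.324113) = 0.607509
  k2 = f(0.570000, 1.439540) = 0.311614
  k3 = f(0.570000, 1.383320) = 0.367834
  k4 = f(0.760000, 1.463890) = 0.043769
  y ← 1.324113 + (0.38/6)·(k1 + 2k2 + 2k3 + k4) = 1.451424
y(0.76) ≈ 1.4514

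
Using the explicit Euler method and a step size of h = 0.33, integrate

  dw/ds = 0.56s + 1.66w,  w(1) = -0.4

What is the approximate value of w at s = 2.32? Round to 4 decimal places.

Euler: w_{n+1} = w_n + h·f(s_n, w_n).
s=1.000000, w=-0.400000: f=-0.104000 → w ← -0.400000 + 0.33·(-0.104000) = -0.434320
s=1.330000, w=-0.434320: f=0.023829 → w ← -0.434320 + 0.33·0.023829 = -0.426456
s=1.660000, w=-0.426456: f=0.221682 → w ← -0.426456 + 0.33·0.221682 = -0.353301
s=1.990000, w=-0.353301: f=0.527920 → w ← -0.353301 + 0.33·0.527920 = -0.179088
w(2.32) ≈ -0.1791

-0.1791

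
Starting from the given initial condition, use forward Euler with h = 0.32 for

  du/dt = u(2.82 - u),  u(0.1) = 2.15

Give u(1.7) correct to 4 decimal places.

2.8200

Euler: u_{n+1} = u_n + h·f(t_n, u_n).
t=0.100000, u=2.150000: f=1.440500 → u ← 2.150000 + 0.32·1.440500 = 2.610960
t=0.420000, u=2.610960: f=0.545795 → u ← 2.610960 + 0.32·0.545795 = 2.785614
t=0.740000, u=2.785614: f=0.095785 → u ← 2.785614 + 0.32·0.095785 = 2.816266
t=1.060000, u=2.816266: f=0.010517 → u ← 2.816266 + 0.32·0.010517 = 2.819631
t=1.380000, u=2.819631: f=0.001040 → u ← 2.819631 + 0.32·0.001040 = 2.819964
u(1.7) ≈ 2.8200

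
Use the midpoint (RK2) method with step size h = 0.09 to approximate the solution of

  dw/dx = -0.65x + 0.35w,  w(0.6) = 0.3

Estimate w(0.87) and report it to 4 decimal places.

Midpoint: k1 = f(x_n, w_n); k2 = f(x_n + h/2, w_n + (h/2)·k1); w_{n+1} = w_n + h·k2.
x=0.600000, w=0.300000:
  k1 = f(0.600000, 0.300000) = -0.285000
  k2 = f(0.645000, 0.287175) = -0.318739
  w ← 0.300000 + 0.09·(-0.318739) = 0.271314
x=0.690000, w=0.271314:
  k1 = f(0.690000, 0.271314) = -0.353540
  k2 = f(0.735000, 0.255404) = -0.388359
  w ← 0.271314 + 0.09·(-0.388359) = 0.236361
x=0.780000, w=0.236361:
  k1 = f(0.780000, 0.236361) = -0.424274
  k2 = f(0.825000, 0.217269) = -0.460206
  w ← 0.236361 + 0.09·(-0.460206) = 0.194943
w(0.87) ≈ 0.1949

0.1949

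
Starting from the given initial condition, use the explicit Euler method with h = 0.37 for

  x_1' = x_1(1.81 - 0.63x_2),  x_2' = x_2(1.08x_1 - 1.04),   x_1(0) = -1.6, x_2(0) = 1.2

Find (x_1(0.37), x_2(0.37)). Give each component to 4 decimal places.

-2.2240, -0.0290

Euler on (x_1,x_2): x_1_{n+1} = x_1_n + h·x_1', x_2_{n+1} = x_2_n + h·x_2'.
0.000000: (-1.600000, 1.200000); f=(-1.686400, -3.321600) → (-2.223968, -0.028992)
(x_1(0.37), x_2(0.37)) ≈ (-2.2240, -0.0290)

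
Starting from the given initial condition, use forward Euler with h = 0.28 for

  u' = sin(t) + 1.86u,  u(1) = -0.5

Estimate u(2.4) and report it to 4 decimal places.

Euler: u_{n+1} = u_n + h·f(t_n, u_n).
t=1.000000, u=-0.500000: f=-0.088529 → u ← -0.500000 + 0.28·(-0.088529) = -0.524788
t=1.280000, u=-0.524788: f=-0.018090 → u ← -0.524788 + 0.28·(-0.018090) = -0.529853
t=1.560000, u=-0.529853: f=0.014415 → u ← -0.529853 + 0.28·0.014415 = -0.525817
t=1.840000, u=-0.525817: f=-0.014037 → u ← -0.525817 + 0.28·(-0.014037) = -0.529748
t=2.120000, u=-0.529748: f=-0.132390 → u ← -0.529748 + 0.28·(-0.132390) = -0.566817
u(2.4) ≈ -0.5668

-0.5668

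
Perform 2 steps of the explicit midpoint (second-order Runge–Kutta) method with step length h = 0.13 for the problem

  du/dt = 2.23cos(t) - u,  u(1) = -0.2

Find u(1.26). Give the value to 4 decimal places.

Midpoint: k1 = f(t_n, u_n); k2 = f(t_n + h/2, u_n + (h/2)·k1); u_{n+1} = u_n + h·k2.
t=1.000000, u=-0.200000:
  k1 = f(1.000000, -0.200000) = 1.404874
  k2 = f(1.065000, -0.108683) = 1.189128
  u ← -0.200000 + 0.13·1.189128 = -0.045413
t=1.130000, u=-0.045413:
  k1 = f(1.130000, -0.045413) = 0.996865
  k2 = f(1.195000, 0.019383) = 0.799057
  u ← -0.045413 + 0.13·0.799057 = 0.058464
u(1.26) ≈ 0.0585

0.0585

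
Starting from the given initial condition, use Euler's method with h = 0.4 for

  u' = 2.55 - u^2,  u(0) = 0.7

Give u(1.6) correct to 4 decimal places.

1.5983

Euler: u_{n+1} = u_n + h·f(x_n, u_n).
x=0.000000, u=0.700000: f=2.060000 → u ← 0.700000 + 0.4·2.060000 = 1.524000
x=0.400000, u=1.524000: f=0.227424 → u ← 1.524000 + 0.4·0.227424 = 1.614970
x=0.800000, u=1.614970: f=-0.058127 → u ← 1.614970 + 0.4·(-0.058127) = 1.591719
x=1.200000, u=1.591719: f=0.016431 → u ← 1.591719 + 0.4·0.016431 = 1.598291
u(1.6) ≈ 1.5983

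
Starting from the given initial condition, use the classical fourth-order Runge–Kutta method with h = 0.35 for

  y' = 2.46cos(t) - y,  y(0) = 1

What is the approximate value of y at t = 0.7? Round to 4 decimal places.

RK4: k1 = f(t_n, y_n); k2 = f(t_n + h/2, y_n + (h/2)·k1); k3 = f(t_n + h/2, y_n + (h/2)·k2); k4 = f(t_n + h, y_n + h·k3); y_{n+1} = y_n + (h/6)·(k1 + 2k2 + 2k3 + k4).
t=0.000000, y=1.000000:
  k1 = f(0.000000, 1.000000) = 1.460000
  k2 = f(0.175000, 1.255500) = 1.166927
  k3 = f(0.175000, 1.204212) = 1.218215
  k4 = f(0.350000, 1.426375) = 0.884482
  y ← 1.000000 + (0.35/6)·(k1 + 2k2 + 2k3 + k4) = 1.415028
t=0.350000, y=1.415028:
  k1 = f(0.350000, 1.415028) = 0.895829
  k2 = f(0.525000, 1.571798) = 0.556899
  k3 = f(0.525000, 1.512485) = 0.616212
  k4 = f(0.700000, 1.630702) = 0.250810
  y ← 1.415028 + (0.35/6)·(k1 + 2k2 + 2k3 + k4) = 1.618778
y(0.7) ≈ 1.6188

1.6188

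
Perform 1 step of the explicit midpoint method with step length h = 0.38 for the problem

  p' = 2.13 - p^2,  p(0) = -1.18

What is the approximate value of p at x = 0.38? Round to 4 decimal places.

Midpoint: k1 = f(x_n, p_n); k2 = f(x_n + h/2, p_n + (h/2)·k1); p_{n+1} = p_n + h·k2.
x=0.000000, p=-1.180000:
  k1 = f(0.000000, -1.180000) = 0.737600
  k2 = f(0.190000, -1.039856) = 1.048699
  p ← -1.180000 + 0.38·1.048699 = -0.781494
p(0.38) ≈ -0.7815

-0.7815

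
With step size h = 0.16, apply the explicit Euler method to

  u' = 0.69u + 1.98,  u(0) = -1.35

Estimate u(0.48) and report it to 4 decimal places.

-0.7891

Euler: u_{n+1} = u_n + h·f(s_n, u_n).
s=0.000000, u=-1.350000: f=1.048500 → u ← -1.350000 + 0.16·1.048500 = -1.182240
s=0.160000, u=-1.182240: f=1.164254 → u ← -1.182240 + 0.16·1.164254 = -0.995959
s=0.320000, u=-0.995959: f=1.292788 → u ← -0.995959 + 0.16·1.292788 = -0.789113
u(0.48) ≈ -0.7891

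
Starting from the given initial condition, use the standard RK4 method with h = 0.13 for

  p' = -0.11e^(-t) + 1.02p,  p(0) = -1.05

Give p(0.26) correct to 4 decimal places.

RK4: k1 = f(t_n, p_n); k2 = f(t_n + h/2, p_n + (h/2)·k1); k3 = f(t_n + h/2, p_n + (h/2)·k2); k4 = f(t_n + h, p_n + h·k3); p_{n+1} = p_n + (h/6)·(k1 + 2k2 + 2k3 + k4).
t=0.000000, p=-1.050000:
  k1 = f(0.000000, -1.050000) = -1.181000
  k2 = f(0.065000, -1.126765) = -1.252378
  k3 = f(0.065000, -1.131405) = -1.257110
  k4 = f(0.130000, -1.213424) = -1.334283
  p ← -1.050000 + (0.13/6)·(k1 + 2k2 + 2k3 + k4) = -1.213242
t=0.130000, p=-1.213242:
  k1 = f(0.130000, -1.213242) = -1.334098
  k2 = f(0.195000, -1.299959) = -1.416470
  k3 = f(0.195000, -1.305313) = -1.421931
  k4 = f(0.260000, -1.398093) = -1.510871
  p ← -1.213242 + (0.13/6)·(k1 + 2k2 + 2k3 + k4) = -1.397881
p(0.26) ≈ -1.3979

-1.3979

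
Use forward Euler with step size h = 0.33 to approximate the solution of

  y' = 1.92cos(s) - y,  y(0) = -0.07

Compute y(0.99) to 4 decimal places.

Euler: y_{n+1} = y_n + h·f(s_n, y_n).
s=0.000000, y=-0.070000: f=1.990000 → y ← -0.070000 + 0.33·1.990000 = 0.586700
s=0.330000, y=0.586700: f=1.229701 → y ← 0.586700 + 0.33·1.229701 = 0.992501
s=0.660000, y=0.992501: f=0.524284 → y ← 0.992501 + 0.33·0.524284 = 1.165515
y(0.99) ≈ 1.1655

1.1655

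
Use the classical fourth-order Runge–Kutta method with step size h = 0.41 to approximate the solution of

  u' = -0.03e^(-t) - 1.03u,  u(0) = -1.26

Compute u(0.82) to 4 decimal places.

RK4: k1 = f(t_n, u_n); k2 = f(t_n + h/2, u_n + (h/2)·k1); k3 = f(t_n + h/2, u_n + (h/2)·k2); k4 = f(t_n + h, u_n + h·k3); u_{n+1} = u_n + (h/6)·(k1 + 2k2 + 2k3 + k4).
t=0.000000, u=-1.260000:
  k1 = f(0.000000, -1.260000) = 1.267800
  k2 = f(0.205000, -1.000101) = 1.005665
  k3 = f(0.205000, -1.053839) = 1.061014
  k4 = f(0.410000, -0.824984) = 0.829824
  u ← -1.260000 + (0.41/6)·(k1 + 2k2 + 2k3 + k4) = -0.834216
t=0.410000, u=-0.834216:
  k1 = f(0.410000, -0.834216) = 0.839333
  k2 = f(0.615000, -0.662153) = 0.665798
  k3 = f(0.615000, -0.697728) = 0.702440
  k4 = f(0.820000, -0.546216) = 0.549389
  u ← -0.834216 + (0.41/6)·(k1 + 2k2 + 2k3 + k4) = -0.552328
u(0.82) ≈ -0.5523

-0.5523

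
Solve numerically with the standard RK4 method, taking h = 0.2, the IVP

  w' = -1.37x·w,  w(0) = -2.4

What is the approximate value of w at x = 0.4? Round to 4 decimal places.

RK4: k1 = f(x_n, w_n); k2 = f(x_n + h/2, w_n + (h/2)·k1); k3 = f(x_n + h/2, w_n + (h/2)·k2); k4 = f(x_n + h, w_n + h·k3); w_{n+1} = w_n + (h/6)·(k1 + 2k2 + 2k3 + k4).
x=0.000000, w=-2.400000:
  k1 = f(0.000000, -2.400000) = 0.000000
  k2 = f(0.100000, -2.400000) = 0.328800
  k3 = f(0.100000, -2.367120) = 0.324295
  k4 = f(0.200000, -2.335141) = 0.639829
  w ← -2.400000 + (0.2/6)·(k1 + 2k2 + 2k3 + k4) = -2.335133
x=0.200000, w=-2.335133:
  k1 = f(0.200000, -2.335133) = 0.639826
  k2 = f(0.300000, -2.271150) = 0.933443
  k3 = f(0.300000, -2.241788) = 0.921375
  k4 = f(0.400000, -2.150858) = 1.178670
  w ← -2.335133 + (0.2/6)·(k1 + 2k2 + 2k3 + k4) = -2.150862
w(0.4) ≈ -2.1509

-2.1509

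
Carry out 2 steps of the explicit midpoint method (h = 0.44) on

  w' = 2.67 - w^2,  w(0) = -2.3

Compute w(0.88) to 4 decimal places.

-40.6276

Midpoint: k1 = f(t_n, w_n); k2 = f(t_n + h/2, w_n + (h/2)·k1); w_{n+1} = w_n + h·k2.
t=0.000000, w=-2.300000:
  k1 = f(0.000000, -2.300000) = -2.620000
  k2 = f(0.220000, -2.876400) = -5.603677
  w ← -2.300000 + 0.44·(-5.603677) = -4.765618
t=0.440000, w=-4.765618:
  k1 = f(0.440000, -4.765618) = -20.041114
  k2 = f(0.660000, -9.174663) = -81.504439
  w ← -4.765618 + 0.44·(-81.504439) = -40.627571
w(0.88) ≈ -40.6276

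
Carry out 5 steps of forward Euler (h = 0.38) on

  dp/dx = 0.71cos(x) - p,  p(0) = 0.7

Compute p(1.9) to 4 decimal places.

Euler: p_{n+1} = p_n + h·f(x_n, p_n).
x=0.000000, p=0.700000: f=0.010000 → p ← 0.700000 + 0.38·0.010000 = 0.703800
x=0.380000, p=0.703800: f=-0.044448 → p ← 0.703800 + 0.38·(-0.044448) = 0.686910
x=0.760000, p=0.686910: f=-0.172276 → p ← 0.686910 + 0.38·(-0.172276) = 0.621445
x=1.140000, p=0.621445: f=-0.324953 → p ← 0.621445 + 0.38·(-0.324953) = 0.497963
x=1.520000, p=0.497963: f=-0.461913 → p ← 0.497963 + 0.38·(-0.461913) = 0.322436
p(1.9) ≈ 0.3224

0.3224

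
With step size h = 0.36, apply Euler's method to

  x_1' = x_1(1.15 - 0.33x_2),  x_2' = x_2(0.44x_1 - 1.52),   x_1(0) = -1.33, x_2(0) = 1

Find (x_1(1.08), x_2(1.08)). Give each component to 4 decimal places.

-3.3618, 0.0033

Euler on (x_1,x_2): x_1_{n+1} = x_1_n + h·x_1', x_2_{n+1} = x_2_n + h·x_2'.
0.000000: (-1.330000, 1.000000); f=(-1.090600, -2.105200) → (-1.722616, 0.242128)
0.360000: (-1.722616, 0.242128); f=(-1.843368, -0.551556) → (-2.386228, 0.043568)
0.720000: (-2.386228, 0.043568); f=(-2.709855, -0.111967) → (-3.361776, 0.003260)
(x_1(1.08), x_2(1.08)) ≈ (-3.3618, 0.0033)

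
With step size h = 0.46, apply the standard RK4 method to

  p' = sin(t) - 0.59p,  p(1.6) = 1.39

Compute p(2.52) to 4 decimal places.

1.3988

RK4: k1 = f(t_n, p_n); k2 = f(t_n + h/2, p_n + (h/2)·k1); k3 = f(t_n + h/2, p_n + (h/2)·k2); k4 = f(t_n + h, p_n + h·k3); p_{n+1} = p_n + (h/6)·(k1 + 2k2 + 2k3 + k4).
t=1.600000, p=1.390000:
  k1 = f(1.600000, 1.390000) = 0.179474
  k2 = f(1.830000, 1.431279) = 0.122140
  k3 = f(1.830000, 1.418092) = 0.129920
  k4 = f(2.060000, 1.449763) = 0.027347
  p ← 1.390000 + (0.46/6)·(k1 + 2k2 + 2k3 + k4) = 1.444505
t=2.060000, p=1.444505:
  k1 = f(2.060000, 1.444505) = 0.030449
  k2 = f(2.290000, 1.451509) = -0.104060
  k3 = f(2.290000, 1.420572) = -0.085807
  k4 = f(2.520000, 1.405034) = -0.246640
  p ← 1.444505 + (0.46/6)·(k1 + 2k2 + 2k3 + k4) = 1.398818
p(2.52) ≈ 1.3988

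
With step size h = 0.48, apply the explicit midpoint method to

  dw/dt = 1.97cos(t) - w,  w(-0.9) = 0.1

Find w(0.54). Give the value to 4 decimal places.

1.4063

Midpoint: k1 = f(t_n, w_n); k2 = f(t_n + h/2, w_n + (h/2)·k1); w_{n+1} = w_n + h·k2.
t=-0.900000, w=0.100000:
  k1 = f(-0.900000, 0.100000) = 1.124572
  k2 = f(-0.660000, 0.369897) = 1.186388
  w ← 0.100000 + 0.48·1.186388 = 0.669466
t=-0.420000, w=0.669466:
  k1 = f(-0.420000, 0.669466) = 1.129319
  k2 = f(-0.180000, 0.940503) = 0.997669
  w ← 0.669466 + 0.48·0.997669 = 1.148347
t=0.060000, w=1.148347:
  k1 = f(0.060000, 1.148347) = 0.818108
  k2 = f(0.300000, 1.344693) = 0.537320
  w ← 1.148347 + 0.48·0.537320 = 1.406261
w(0.54) ≈ 1.4063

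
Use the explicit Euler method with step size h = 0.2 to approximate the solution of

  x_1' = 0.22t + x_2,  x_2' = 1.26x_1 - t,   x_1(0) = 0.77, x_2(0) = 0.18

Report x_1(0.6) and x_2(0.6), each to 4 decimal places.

1.0146, 0.6813

Euler on (x_1,x_2): x_1_{n+1} = x_1_n + h·x_1', x_2_{n+1} = x_2_n + h·x_2'.
0.000000: (0.770000, 0.180000); f=(0.180000, 0.970200) → (0.806000, 0.374040)
0.200000: (0.806000, 0.374040); f=(0.418040, 0.815560) → (0.889608, 0.537152)
0.400000: (0.889608, 0.537152); f=(0.625152, 0.720906) → (1.014638, 0.681333)
(x_1(0.6), x_2(0.6)) ≈ (1.0146, 0.6813)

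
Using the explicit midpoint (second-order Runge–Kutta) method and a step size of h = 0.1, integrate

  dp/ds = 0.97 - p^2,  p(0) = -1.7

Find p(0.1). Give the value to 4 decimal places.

-1.9256

Midpoint: k1 = f(s_n, p_n); k2 = f(s_n + h/2, p_n + (h/2)·k1); p_{n+1} = p_n + h·k2.
s=0.000000, p=-1.700000:
  k1 = f(0.000000, -1.700000) = -1.920000
  k2 = f(0.050000, -1.796000) = -2.255616
  p ← -1.700000 + 0.1·(-2.255616) = -1.925562
p(0.1) ≈ -1.9256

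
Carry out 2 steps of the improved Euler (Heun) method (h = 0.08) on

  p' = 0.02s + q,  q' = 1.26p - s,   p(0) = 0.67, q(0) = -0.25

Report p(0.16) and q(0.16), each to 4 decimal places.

0.6404, -0.1312

Heun on (p,q): k1 = f(s_n, state_n); k2 = f(s_n + h, state_n + h·k1); state_{n+1} = state_n + (h/2)·(k1 + k2).
0.000000: (0.670000, -0.250000)
  k1 = (-0.250000, 0.844200)
  predictor → (0.650000, -0.182464)
  k2 = (-0.180864, 0.739000)
  → (0.652765, -0.186672)
0.080000: (0.652765, -0.186672)
  k1 = (-0.185072, 0.742484)
  predictor → (0.637960, -0.127273)
  k2 = (-0.124073, 0.643829)
  → (0.640400, -0.131219)
(p(0.16), q(0.16)) ≈ (0.6404, -0.1312)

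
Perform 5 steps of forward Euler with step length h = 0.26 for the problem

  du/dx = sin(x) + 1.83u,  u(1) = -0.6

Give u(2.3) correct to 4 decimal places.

-1.1941

Euler: u_{n+1} = u_n + h·f(x_n, u_n).
x=1.000000, u=-0.600000: f=-0.256529 → u ← -0.600000 + 0.26·(-0.256529) = -0.666698
x=1.260000, u=-0.666698: f=-0.267966 → u ← -0.666698 + 0.26·(-0.267966) = -0.736369
x=1.520000, u=-0.736369: f=-0.348845 → u ← -0.736369 + 0.26·(-0.348845) = -0.827068
x=1.780000, u=-0.827068: f=-0.535338 → u ← -0.827068 + 0.26·(-0.535338) = -0.966256
x=2.040000, u=-0.966256: f=-0.876320 → u ← -0.966256 + 0.26·(-0.876320) = -1.194100
u(2.3) ≈ -1.1941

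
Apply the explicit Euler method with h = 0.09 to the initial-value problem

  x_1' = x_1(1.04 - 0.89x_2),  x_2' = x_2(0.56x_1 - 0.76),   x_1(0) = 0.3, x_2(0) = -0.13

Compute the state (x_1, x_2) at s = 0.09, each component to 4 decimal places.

Euler on (x_1,x_2): x_1_{n+1} = x_1_n + h·x_1', x_2_{n+1} = x_2_n + h·x_2'.
0.000000: (0.300000, -0.130000); f=(0.346710, 0.076960) → (0.331204, -0.123074)
(x_1(0.09), x_2(0.09)) ≈ (0.3312, -0.1231)

0.3312, -0.1231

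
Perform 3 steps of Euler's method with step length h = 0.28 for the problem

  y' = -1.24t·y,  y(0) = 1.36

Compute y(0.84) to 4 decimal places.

Euler: y_{n+1} = y_n + h·f(t_n, y_n).
t=0.000000, y=1.360000: f=0.000000 → y ← 1.360000 + 0.28·0.000000 = 1.360000
t=0.280000, y=1.360000: f=-0.472192 → y ← 1.360000 + 0.28·(-0.472192) = 1.227786
t=0.560000, y=1.227786: f=-0.852575 → y ← 1.227786 + 0.28·(-0.852575) = 0.989065
y(0.84) ≈ 0.9891

0.9891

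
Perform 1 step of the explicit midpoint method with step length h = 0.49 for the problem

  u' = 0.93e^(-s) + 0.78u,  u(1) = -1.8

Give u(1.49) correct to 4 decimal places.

-2.4562

Midpoint: k1 = f(s_n, u_n); k2 = f(s_n + h/2, u_n + (h/2)·k1); u_{n+1} = u_n + h·k2.
s=1.000000, u=-1.800000:
  k1 = f(1.000000, -1.800000) = -1.061872
  k2 = f(1.245000, -2.060159) = -1.339139
  u ← -1.800000 + 0.49·(-1.339139) = -2.456178
u(1.49) ≈ -2.4562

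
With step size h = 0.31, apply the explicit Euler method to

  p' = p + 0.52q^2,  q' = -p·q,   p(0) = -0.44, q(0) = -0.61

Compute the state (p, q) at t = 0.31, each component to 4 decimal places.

-0.5164, -0.6932

Euler on (p,q): p_{n+1} = p_n + h·p', q_{n+1} = q_n + h·q'.
0.000000: (-0.440000, -0.610000); f=(-0.246508, -0.268400) → (-0.516417, -0.693204)
(p(0.31), q(0.31)) ≈ (-0.5164, -0.6932)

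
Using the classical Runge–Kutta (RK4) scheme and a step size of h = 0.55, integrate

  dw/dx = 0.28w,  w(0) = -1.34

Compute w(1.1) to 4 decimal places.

RK4: k1 = f(x_n, w_n); k2 = f(x_n + h/2, w_n + (h/2)·k1); k3 = f(x_n + h/2, w_n + (h/2)·k2); k4 = f(x_n + h, w_n + h·k3); w_{n+1} = w_n + (h/6)·(k1 + 2k2 + 2k3 + k4).
x=0.000000, w=-1.340000:
  k1 = f(0.000000, -1.340000) = -0.375200
  k2 = f(0.275000, -1.443180) = -0.404090
  k3 = f(0.275000, -1.451125) = -0.406315
  k4 = f(0.550000, -1.563473) = -0.437773
  w ← -1.340000 + (0.55/6)·(k1 + 2k2 + 2k3 + k4) = -1.563097
x=0.550000, w=-1.563097:
  k1 = f(0.550000, -1.563097) = -0.437667
  k2 = f(0.825000, -1.683455) = -0.471367
  k3 = f(0.825000, -1.692723) = -0.473962
  k4 = f(1.100000, -1.823776) = -0.510657
  w ← -1.563097 + (0.55/6)·(k1 + 2k2 + 2k3 + k4) = -1.823337
w(1.1) ≈ -1.8233

-1.8233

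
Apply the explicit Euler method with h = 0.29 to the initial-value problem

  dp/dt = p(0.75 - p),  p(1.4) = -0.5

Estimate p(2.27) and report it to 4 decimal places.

Euler: p_{n+1} = p_n + h·f(t_n, p_n).
t=1.400000, p=-0.500000: f=-0.625000 → p ← -0.500000 + 0.29·(-0.625000) = -0.681250
t=1.690000, p=-0.681250: f=-0.975039 → p ← -0.681250 + 0.29·(-0.975039) = -0.964011
t=1.980000, p=-0.964011: f=-1.652326 → p ← -0.964011 + 0.29·(-1.652326) = -1.443186
p(2.27) ≈ -1.4432

-1.4432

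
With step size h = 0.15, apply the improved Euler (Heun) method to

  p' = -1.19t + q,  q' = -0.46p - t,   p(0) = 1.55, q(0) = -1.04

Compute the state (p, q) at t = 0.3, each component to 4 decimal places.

Heun on (p,q): k1 = f(t_n, state_n); k2 = f(t_n + h, state_n + h·k1); state_{n+1} = state_n + (h/2)·(k1 + k2).
0.000000: (1.550000, -1.040000)
  k1 = (-1.040000, -0.713000)
  predictor → (1.394000, -1.146950)
  k2 = (-1.325450, -0.791240)
  → (1.372591, -1.152818)
0.150000: (1.372591, -1.152818)
  k1 = (-1.331318, -0.781392)
  predictor → (1.172894, -1.270027)
  k2 = (-1.627027, -0.839531)
  → (1.150715, -1.274387)
(p(0.3), q(0.3)) ≈ (1.1507, -1.2744)

1.1507, -1.2744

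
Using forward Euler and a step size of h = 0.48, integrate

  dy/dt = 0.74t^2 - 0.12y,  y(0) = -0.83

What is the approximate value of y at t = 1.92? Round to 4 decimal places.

0.4631

Euler: y_{n+1} = y_n + h·f(t_n, y_n).
t=0.000000, y=-0.830000: f=0.099600 → y ← -0.830000 + 0.48·0.099600 = -0.782192
t=0.480000, y=-0.782192: f=0.264359 → y ← -0.782192 + 0.48·0.264359 = -0.655300
t=0.960000, y=-0.655300: f=0.760620 → y ← -0.655300 + 0.48·0.760620 = -0.290202
t=1.440000, y=-0.290202: f=1.569288 → y ← -0.290202 + 0.48·1.569288 = 0.463056
y(1.92) ≈ 0.4631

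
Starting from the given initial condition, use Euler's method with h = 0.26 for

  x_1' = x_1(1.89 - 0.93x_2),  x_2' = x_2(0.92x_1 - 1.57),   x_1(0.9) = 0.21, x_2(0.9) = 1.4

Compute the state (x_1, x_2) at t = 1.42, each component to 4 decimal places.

Euler on (x_1,x_2): x_1_{n+1} = x_1_n + h·x_1', x_2_{n+1} = x_2_n + h·x_2'.
0.900000: (0.210000, 1.400000); f=(0.123480, -1.927520) → (0.242105, 0.898845)
1.160000: (0.242105, 0.898845); f=(0.255196, -1.210981) → (0.308456, 0.583990)
(x_1(1.42), x_2(1.42)) ≈ (0.3085, 0.5840)

0.3085, 0.5840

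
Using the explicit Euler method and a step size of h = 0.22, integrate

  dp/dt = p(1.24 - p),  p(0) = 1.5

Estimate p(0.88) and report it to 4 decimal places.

1.2996

Euler: p_{n+1} = p_n + h·f(t_n, p_n).
t=0.000000, p=1.500000: f=-0.390000 → p ← 1.500000 + 0.22·(-0.390000) = 1.414200
t=0.220000, p=1.414200: f=-0.246354 → p ← 1.414200 + 0.22·(-0.246354) = 1.360002
t=0.440000, p=1.360002: f=-0.163203 → p ← 1.360002 + 0.22·(-0.163203) = 1.324097
t=0.660000, p=1.324097: f=-0.111353 → p ← 1.324097 + 0.22·(-0.111353) = 1.299600
p(0.88) ≈ 1.2996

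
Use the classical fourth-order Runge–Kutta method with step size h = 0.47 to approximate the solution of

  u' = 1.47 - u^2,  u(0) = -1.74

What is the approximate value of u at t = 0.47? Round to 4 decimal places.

RK4: k1 = f(t_n, u_n); k2 = f(t_n + h/2, u_n + (h/2)·k1); k3 = f(t_n + h/2, u_n + (h/2)·k2); k4 = f(t_n + h, u_n + h·k3); u_{n+1} = u_n + (h/6)·(k1 + 2k2 + 2k3 + k4).
t=0.000000, u=-1.740000:
  k1 = f(0.000000, -1.740000) = -1.557600
  k2 = f(0.235000, -2.106036) = -2.965388
  k3 = f(0.235000, -2.436866) = -4.468316
  k4 = f(0.470000, -3.840109) = -13.276435
  u ← -1.740000 + (0.47/6)·(k1 + 2k2 + 2k3 + k4) = -4.066613
u(0.47) ≈ -4.0666

-4.0666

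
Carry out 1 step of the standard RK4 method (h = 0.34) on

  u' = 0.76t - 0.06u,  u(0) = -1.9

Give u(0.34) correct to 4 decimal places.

-1.8180

RK4: k1 = f(t_n, u_n); k2 = f(t_n + h/2, u_n + (h/2)·k1); k3 = f(t_n + h/2, u_n + (h/2)·k2); k4 = f(t_n + h, u_n + h·k3); u_{n+1} = u_n + (h/6)·(k1 + 2k2 + 2k3 + k4).
t=0.000000, u=-1.900000:
  k1 = f(0.000000, -1.900000) = 0.114000
  k2 = f(0.170000, -1.880620) = 0.242037
  k3 = f(0.170000, -1.858854) = 0.240731
  k4 = f(0.340000, -1.818151) = 0.367489
  u ← -1.900000 + (0.34/6)·(k1 + 2k2 + 2k3 + k4) = -1.818002
u(0.34) ≈ -1.8180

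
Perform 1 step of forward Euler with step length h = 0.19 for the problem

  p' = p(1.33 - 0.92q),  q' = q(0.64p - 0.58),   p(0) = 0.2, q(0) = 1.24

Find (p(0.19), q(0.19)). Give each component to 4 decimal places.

Euler on (p,q): p_{n+1} = p_n + h·p', q_{n+1} = q_n + h·q'.
0.000000: (0.200000, 1.240000); f=(0.037840, -0.560480) → (0.207190, 1.133509)
(p(0.19), q(0.19)) ≈ (0.2072, 1.1335)

0.2072, 1.1335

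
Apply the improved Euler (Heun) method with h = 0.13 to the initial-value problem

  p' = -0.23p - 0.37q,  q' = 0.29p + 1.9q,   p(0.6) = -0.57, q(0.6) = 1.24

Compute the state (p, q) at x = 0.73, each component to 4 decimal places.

-0.6188, 1.5592

Heun on (p,q): k1 = f(x_n, state_n); k2 = f(x_n + h, state_n + h·k1); state_{n+1} = state_n + (h/2)·(k1 + k2).
0.600000: (-0.570000, 1.240000)
  k1 = (-0.327700, 2.190700)
  predictor → (-0.612601, 1.524791)
  k2 = (-0.423274, 2.719449)
  → (-0.618813, 1.559160)
(p(0.73), q(0.73)) ≈ (-0.6188, 1.5592)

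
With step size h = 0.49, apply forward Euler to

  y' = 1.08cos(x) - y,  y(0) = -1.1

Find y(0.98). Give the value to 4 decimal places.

0.4507

Euler: y_{n+1} = y_n + h·f(x_n, y_n).
x=0.000000, y=-1.100000: f=2.180000 → y ← -1.100000 + 0.49·2.180000 = -0.031800
x=0.490000, y=-0.031800: f=0.984719 → y ← -0.031800 + 0.49·0.984719 = 0.450713
y(0.98) ≈ 0.4507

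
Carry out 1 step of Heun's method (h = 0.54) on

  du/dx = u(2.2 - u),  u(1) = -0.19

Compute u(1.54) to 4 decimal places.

-0.6223

Heun: k1 = f(x_n, u_n); k2 = f(x_n + h, u_n + h·k1); u_{n+1} = u_n + (h/2)·(k1 + k2).
x=1.000000, u=-0.190000:
  k1 = f(1.000000, -0.190000) = -0.454100
  k2 = f(1.540000, -0.435214) = -1.146882
  u ← -0.190000 + (0.54/2)·(-0.454100 + (-1.146882)) = -0.622265
u(1.54) ≈ -0.6223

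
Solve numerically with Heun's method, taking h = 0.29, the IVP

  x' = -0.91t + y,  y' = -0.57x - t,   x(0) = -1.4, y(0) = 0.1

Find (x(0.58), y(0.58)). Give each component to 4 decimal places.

Heun on (x,y): k1 = f(t_n, state_n); k2 = f(t_n + h, state_n + h·k1); state_{n+1} = state_n + (h/2)·(k1 + k2).
0.000000: (-1.400000, 0.100000)
  k1 = (0.100000, 0.798000)
  predictor → (-1.371000, 0.331420)
  k2 = (0.067520, 0.491470)
  → (-1.375710, 0.286973)
0.290000: (-1.375710, 0.286973)
  k1 = (0.023073, 0.494154)
  predictor → (-1.369018, 0.430278)
  k2 = (-0.097522, 0.200340)
  → (-1.386505, 0.387675)
(x(0.58), y(0.58)) ≈ (-1.3865, 0.3877)

-1.3865, 0.3877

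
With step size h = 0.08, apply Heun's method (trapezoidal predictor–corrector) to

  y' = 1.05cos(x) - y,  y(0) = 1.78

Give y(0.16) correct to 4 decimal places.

Heun: k1 = f(x_n, y_n); k2 = f(x_n + h, y_n + h·k1); y_{n+1} = y_n + (h/2)·(k1 + k2).
x=0.000000, y=1.780000:
  k1 = f(0.000000, 1.780000) = -0.730000
  k2 = f(0.080000, 1.721600) = -0.674958
  y ← 1.780000 + (0.08/2)·(-0.730000 + (-0.674958)) = 1.723802
x=0.080000, y=1.723802:
  k1 = f(0.080000, 1.723802) = -0.677160
  k2 = f(0.160000, 1.669629) = -0.633040
  y ← 1.723802 + (0.08/2)·(-0.677160 + (-0.633040)) = 1.671394
y(0.16) ≈ 1.6714

1.6714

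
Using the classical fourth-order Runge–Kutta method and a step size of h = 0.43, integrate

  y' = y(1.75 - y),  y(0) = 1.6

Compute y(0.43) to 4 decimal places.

RK4: k1 = f(t_n, y_n); k2 = f(t_n + h/2, y_n + (h/2)·k1); k3 = f(t_n + h/2, y_n + (h/2)·k2); k4 = f(t_n + h, y_n + h·k3); y_{n+1} = y_n + (h/6)·(k1 + 2k2 + 2k3 + k4).
t=0.000000, y=1.600000:
  k1 = f(0.000000, 1.600000) = 0.240000
  k2 = f(0.215000, 1.651600) = 0.162517
  k3 = f(0.215000, 1.634941) = 0.188114
  k4 = f(0.430000, 1.680889) = 0.116168
  y ← 1.600000 + (0.43/6)·(k1 + 2k2 + 2k3 + k4) = 1.675783
y(0.43) ≈ 1.6758

1.6758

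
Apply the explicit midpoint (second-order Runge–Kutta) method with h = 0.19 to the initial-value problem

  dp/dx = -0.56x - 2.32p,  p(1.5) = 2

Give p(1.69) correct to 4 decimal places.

Midpoint: k1 = f(x_n, p_n); k2 = f(x_n + h/2, p_n + (h/2)·k1); p_{n+1} = p_n + h·k2.
x=1.500000, p=2.000000:
  k1 = f(1.500000, 2.000000) = -5.480000
  k2 = f(1.595000, 1.479400) = -4.325408
  p ← 2.000000 + 0.19·(-4.325408) = 1.178172
p(1.69) ≈ 1.1782

1.1782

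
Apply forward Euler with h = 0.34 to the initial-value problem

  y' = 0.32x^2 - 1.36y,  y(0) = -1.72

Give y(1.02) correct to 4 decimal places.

-0.2102

Euler: y_{n+1} = y_n + h·f(x_n, y_n).
x=0.000000, y=-1.720000: f=2.339200 → y ← -1.720000 + 0.34·2.339200 = -0.924672
x=0.340000, y=-0.924672: f=1.294546 → y ← -0.924672 + 0.34·1.294546 = -0.484526
x=0.680000, y=-0.484526: f=0.806924 → y ← -0.484526 + 0.34·0.806924 = -0.210172
y(1.02) ≈ -0.2102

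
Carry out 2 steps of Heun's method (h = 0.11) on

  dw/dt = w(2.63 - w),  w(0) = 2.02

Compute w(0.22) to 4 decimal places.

Heun: k1 = f(t_n, w_n); k2 = f(t_n + h, w_n + h·k1); w_{n+1} = w_n + (h/2)·(k1 + k2).
t=0.000000, w=2.020000:
  k1 = f(0.000000, 2.020000) = 1.232200
  k2 = f(0.110000, 2.155542) = 1.022714
  w ← 2.020000 + (0.11/2)·(1.232200 + 1.022714) = 2.144020
t=0.110000, w=2.144020:
  k1 = f(0.110000, 2.144020) = 1.041950
  k2 = f(0.220000, 2.258635) = 0.838778
  w ← 2.144020 + (0.11/2)·(1.041950 + 0.838778) = 2.247460
w(0.22) ≈ 2.2475

2.2475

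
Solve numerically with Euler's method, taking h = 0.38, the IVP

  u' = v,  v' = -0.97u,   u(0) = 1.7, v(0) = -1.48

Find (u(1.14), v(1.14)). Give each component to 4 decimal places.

-0.6228, -2.6502

Euler on (u,v): u_{n+1} = u_n + h·u', v_{n+1} = v_n + h·v'.
0.000000: (1.700000, -1.480000); f=(-1.480000, -1.649000) → (1.137600, -2.106620)
0.380000: (1.137600, -2.106620); f=(-2.106620, -1.103472) → (0.337084, -2.525939)
0.760000: (0.337084, -2.525939); f=(-2.525939, -0.326972) → (-0.622773, -2.650189)
(u(1.14), v(1.14)) ≈ (-0.6228, -2.6502)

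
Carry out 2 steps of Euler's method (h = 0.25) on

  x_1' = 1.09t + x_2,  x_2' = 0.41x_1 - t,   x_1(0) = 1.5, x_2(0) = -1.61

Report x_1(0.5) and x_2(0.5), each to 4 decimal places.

Euler on (x_1,x_2): x_1_{n+1} = x_1_n + h·x_1', x_2_{n+1} = x_2_n + h·x_2'.
0.000000: (1.500000, -1.610000); f=(-1.610000, 0.615000) → (1.097500, -1.456250)
0.250000: (1.097500, -1.456250); f=(-1.183750, 0.199975) → (0.801562, -1.406256)
(x_1(0.5), x_2(0.5)) ≈ (0.8016, -1.4063)

0.8016, -1.4063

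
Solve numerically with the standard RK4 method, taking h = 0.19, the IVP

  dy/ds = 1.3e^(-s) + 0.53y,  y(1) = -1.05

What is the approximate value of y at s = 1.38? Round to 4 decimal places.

-1.1157

RK4: k1 = f(s_n, y_n); k2 = f(s_n + h/2, y_n + (h/2)·k1); k3 = f(s_n + h/2, y_n + (h/2)·k2); k4 = f(s_n + h, y_n + h·k3); y_{n+1} = y_n + (h/6)·(k1 + 2k2 + 2k3 + k4).
s=1.000000, y=-1.050000:
  k1 = f(1.000000, -1.050000) = -0.078257
  k2 = f(1.095000, -1.057434) = -0.125539
  k3 = f(1.095000, -1.061926) = -0.127919
  k4 = f(1.190000, -1.074305) = -0.173894
  y ← -1.050000 + (0.19/6)·(k1 + 2k2 + 2k3 + k4) = -1.074037
s=1.190000, y=-1.074037:
  k1 = f(1.190000, -1.074037) = -0.173752
  k2 = f(1.285000, -1.090544) = -0.218342
  k3 = f(1.285000, -1.094780) = -0.220587
  k4 = f(1.380000, -1.115949) = -0.264401
  y ← -1.074037 + (0.19/6)·(k1 + 2k2 + 2k3 + k4) = -1.115711
y(1.38) ≈ -1.1157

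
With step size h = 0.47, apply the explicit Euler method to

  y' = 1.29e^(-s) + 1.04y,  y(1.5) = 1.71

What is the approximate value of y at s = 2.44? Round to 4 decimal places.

4.0762

Euler: y_{n+1} = y_n + h·f(s_n, y_n).
s=1.500000, y=1.710000: f=2.066238 → y ← 1.710000 + 0.47·2.066238 = 2.681132
s=1.970000, y=2.681132: f=2.968276 → y ← 2.681132 + 0.47·2.968276 = 4.076222
y(2.44) ≈ 4.0762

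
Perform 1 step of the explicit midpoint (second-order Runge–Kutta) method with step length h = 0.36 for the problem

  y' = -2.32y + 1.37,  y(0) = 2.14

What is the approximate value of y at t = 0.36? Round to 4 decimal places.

Midpoint: k1 = f(t_n, y_n); k2 = f(t_n + h/2, y_n + (h/2)·k1); y_{n+1} = y_n + h·k2.
t=0.000000, y=2.140000:
  k1 = f(0.000000, 2.140000) = -3.594800
  k2 = f(0.180000, 1.492936) = -2.093612
  y ← 2.140000 + 0.36·(-2.093612) = 1.386300
y(0.36) ≈ 1.3863

1.3863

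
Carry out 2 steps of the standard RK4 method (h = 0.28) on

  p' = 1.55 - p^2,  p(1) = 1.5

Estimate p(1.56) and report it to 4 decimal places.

RK4: k1 = f(x_n, p_n); k2 = f(x_n + h/2, p_n + (h/2)·k1); k3 = f(x_n + h/2, p_n + (h/2)·k2); k4 = f(x_n + h, p_n + h·k3); p_{n+1} = p_n + (h/6)·(k1 + 2k2 + 2k3 + k4).
x=1.000000, p=1.500000:
  k1 = f(1.000000, 1.500000) = -0.700000
  k2 = f(1.140000, 1.402000) = -0.415604
  k3 = f(1.140000, 1.441815) = -0.528832
  k4 = f(1.280000, 1.351927) = -0.277707
  p ← 1.500000 + (0.28/6)·(k1 + 2k2 + 2k3 + k4) = 1.366226
x=1.280000, p=1.366226:
  k1 = f(1.280000, 1.366226) = -0.316574
  k2 = f(1.420000, 1.321906) = -0.197435
  k3 = f(1.420000, 1.338585) = -0.241811
  k4 = f(1.560000, 1.298519) = -0.136152
  p ← 1.366226 + (0.28/6)·(k1 + 2k2 + 2k3 + k4) = 1.304103
p(1.56) ≈ 1.3041

1.3041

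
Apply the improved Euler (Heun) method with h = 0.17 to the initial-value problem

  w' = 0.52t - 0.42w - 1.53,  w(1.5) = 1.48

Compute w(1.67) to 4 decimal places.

Heun: k1 = f(t_n, w_n); k2 = f(t_n + h, w_n + h·k1); w_{n+1} = w_n + (h/2)·(k1 + k2).
t=1.500000, w=1.480000:
  k1 = f(1.500000, 1.480000) = -1.371600
  k2 = f(1.670000, 1.246828) = -1.185268
  w ← 1.480000 + (0.17/2)·(-1.371600 + (-1.185268)) = 1.262666
w(1.67) ≈ 1.2627

1.2627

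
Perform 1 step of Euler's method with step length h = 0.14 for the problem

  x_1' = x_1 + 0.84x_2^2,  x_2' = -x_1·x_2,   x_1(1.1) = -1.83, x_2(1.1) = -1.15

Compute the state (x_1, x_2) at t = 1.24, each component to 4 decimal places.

Euler on (x_1,x_2): x_1_{n+1} = x_1_n + h·x_1', x_2_{n+1} = x_2_n + h·x_2'.
1.100000: (-1.830000, -1.150000); f=(-0.719100, -2.104500) → (-1.930674, -1.444630)
(x_1(1.24), x_2(1.24)) ≈ (-1.9307, -1.4446)

-1.9307, -1.4446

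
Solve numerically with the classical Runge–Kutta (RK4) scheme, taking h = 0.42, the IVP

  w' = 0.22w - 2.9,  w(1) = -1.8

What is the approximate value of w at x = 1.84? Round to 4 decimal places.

-4.8410

RK4: k1 = f(x_n, w_n); k2 = f(x_n + h/2, w_n + (h/2)·k1); k3 = f(x_n + h/2, w_n + (h/2)·k2); k4 = f(x_n + h, w_n + h·k3); w_{n+1} = w_n + (h/6)·(k1 + 2k2 + 2k3 + k4).
x=1.000000, w=-1.800000:
  k1 = f(1.000000, -1.800000) = -3.296000
  k2 = f(1.210000, -2.492160) = -3.448275
  k3 = f(1.210000, -2.524138) = -3.455310
  k4 = f(1.420000, -3.251230) = -3.615271
  w ← -1.800000 + (0.42/6)·(k1 + 2k2 + 2k3 + k4) = -3.250291
x=1.420000, w=-3.250291:
  k1 = f(1.420000, -3.250291) = -3.615064
  k2 = f(1.630000, -4.009454) = -3.782080
  k3 = f(1.630000, -4.044528) = -3.789796
  k4 = f(1.840000, -4.842005) = -3.965241
  w ← -3.250291 + (0.42/6)·(k1 + 2k2 + 2k3 + k4) = -4.840975
w(1.84) ≈ -4.8410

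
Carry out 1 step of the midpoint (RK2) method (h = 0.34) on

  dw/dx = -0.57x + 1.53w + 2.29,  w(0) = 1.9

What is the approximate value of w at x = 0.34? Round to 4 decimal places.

4.0936

Midpoint: k1 = f(x_n, w_n); k2 = f(x_n + h/2, w_n + (h/2)·k1); w_{n+1} = w_n + h·k2.
x=0.000000, w=1.900000:
  k1 = f(0.000000, 1.900000) = 5.197000
  k2 = f(0.170000, 2.783490) = 6.451840
  w ← 1.900000 + 0.34·6.451840 = 4.093625
w(0.34) ≈ 4.0936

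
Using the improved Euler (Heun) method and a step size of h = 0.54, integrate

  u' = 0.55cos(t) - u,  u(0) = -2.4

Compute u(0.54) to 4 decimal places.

-1.2582

Heun: k1 = f(t_n, u_n); k2 = f(t_n + h, u_n + h·k1); u_{n+1} = u_n + (h/2)·(k1 + k2).
t=0.000000, u=-2.400000:
  k1 = f(0.000000, -2.400000) = 2.950000
  k2 = f(0.540000, -0.807000) = 1.278740
  u ← -2.400000 + (0.54/2)·(2.950000 + 1.278740) = -1.258240
u(0.54) ≈ -1.2582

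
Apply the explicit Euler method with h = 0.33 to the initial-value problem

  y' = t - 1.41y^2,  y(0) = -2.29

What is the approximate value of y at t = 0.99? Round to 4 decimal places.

-119.9485

Euler: y_{n+1} = y_n + h·f(t_n, y_n).
t=0.000000, y=-2.290000: f=-7.394181 → y ← -2.290000 + 0.33·(-7.394181) = -4.730080
t=0.330000, y=-4.730080: f=-31.216852 → y ← -4.730080 + 0.33·(-31.216852) = -15.031641
t=0.660000, y=-15.031641: f=-317.929828 → y ← -15.031641 + 0.33·(-317.929828) = -119.948484
y(0.99) ≈ -119.9485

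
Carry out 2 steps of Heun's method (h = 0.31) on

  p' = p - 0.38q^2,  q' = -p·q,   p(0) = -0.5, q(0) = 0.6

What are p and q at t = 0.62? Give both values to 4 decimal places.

Heun on (p,q): k1 = f(t_n, state_n); k2 = f(t_n + h, state_n + h·k1); state_{n+1} = state_n + (h/2)·(k1 + k2).
0.000000: (-0.500000, 0.600000)
  k1 = (-0.636800, 0.300000)
  predictor → (-0.697408, 0.693000)
  k2 = (-0.879903, 0.483304)
  → (-0.735089, 0.721412)
0.310000: (-0.735089, 0.721412)
  k1 = (-0.932854, 0.530302)
  predictor → (-1.024274, 0.885806)
  k2 = (-1.322441, 0.907308)
  → (-1.084660, 0.944242)
(p(0.62), q(0.62)) ≈ (-1.0847, 0.9442)

-1.0847, 0.9442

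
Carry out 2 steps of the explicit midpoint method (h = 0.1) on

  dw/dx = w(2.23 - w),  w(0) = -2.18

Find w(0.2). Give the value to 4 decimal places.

-6.4822

Midpoint: k1 = f(x_n, w_n); k2 = f(x_n + h/2, w_n + (h/2)·k1); w_{n+1} = w_n + h·k2.
x=0.000000, w=-2.180000:
  k1 = f(0.000000, -2.180000) = -9.613800
  k2 = f(0.050000, -2.660690) = -13.012610
  w ← -2.180000 + 0.1·(-13.012610) = -3.481261
x=0.100000, w=-3.481261:
  k1 = f(0.100000, -3.481261) = -19.882390
  k2 = f(0.150000, -4.475381) = -30.009129
  w ← -3.481261 + 0.1·(-30.009129) = -6.482174
w(0.2) ≈ -6.4822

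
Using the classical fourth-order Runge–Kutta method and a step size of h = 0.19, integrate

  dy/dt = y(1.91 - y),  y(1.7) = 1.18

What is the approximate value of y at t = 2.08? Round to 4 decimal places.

RK4: k1 = f(t_n, y_n); k2 = f(t_n + h/2, y_n + (h/2)·k1); k3 = f(t_n + h/2, y_n + (h/2)·k2); k4 = f(t_n + h, y_n + h·k3); y_{n+1} = y_n + (h/6)·(k1 + 2k2 + 2k3 + k4).
t=1.700000, y=1.180000:
  k1 = f(1.700000, 1.180000) = 0.861400
  k2 = f(1.795000, 1.261833) = 0.817879
  k3 = f(1.795000, 1.257698) = 0.820399
  k4 = f(1.890000, 1.335876) = 0.766959
  y ← 1.180000 + (0.19/6)·(k1 + 2k2 + 2k3 + k4) = 1.335322
t=1.890000, y=1.335322:
  k1 = f(1.890000, 1.335322) = 0.767380
  k2 = f(1.985000, 1.408223) = 0.706614
  k3 = f(1.985000, 1.402451) = 0.711813
  k4 = f(2.080000, 1.470567) = 0.646216
  y ← 1.335322 + (0.19/6)·(k1 + 2k2 + 2k3 + k4) = 1.469920
y(2.08) ≈ 1.4699

1.4699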